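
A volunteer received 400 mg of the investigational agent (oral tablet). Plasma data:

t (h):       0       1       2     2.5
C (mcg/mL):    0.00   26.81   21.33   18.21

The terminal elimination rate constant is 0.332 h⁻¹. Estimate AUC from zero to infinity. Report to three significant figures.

AUC = 102 mcg/mL·h

Trapezoidal AUC_0→2.5:
  [0→1]: (0.00+26.81)/2 × 1 = 13.405
  [1→2]: (26.81+21.33)/2 × 1 = 24.07
  [2→2.5]: (21.33+18.21)/2 × 0.5 = 9.885
  Sum = 47.36 mcg/mL·h
Extrapolated tail: C_last / k_e = 18.21 / 0.332 = 54.849
AUC_0→∞ = 47.36 + 54.849 = 102.209 mcg/mL·h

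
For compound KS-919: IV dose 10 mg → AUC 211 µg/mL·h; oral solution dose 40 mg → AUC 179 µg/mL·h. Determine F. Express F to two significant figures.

F = (AUC_ev / D_ev) / (AUC_iv / D_iv)
  = (179/40) / (211/10)
  = 4.475 / 21.1 = 0.2121

F = 0.21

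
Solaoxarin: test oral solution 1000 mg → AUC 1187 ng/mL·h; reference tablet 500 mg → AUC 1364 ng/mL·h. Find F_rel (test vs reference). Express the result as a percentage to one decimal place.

F_rel = (AUC_test/D_test) / (AUC_ref/D_ref)
      = (1187/1000) / (1364/500)
      = 1.187 / 2.728 = 0.4351 = 43.51%

F_rel = 43.5%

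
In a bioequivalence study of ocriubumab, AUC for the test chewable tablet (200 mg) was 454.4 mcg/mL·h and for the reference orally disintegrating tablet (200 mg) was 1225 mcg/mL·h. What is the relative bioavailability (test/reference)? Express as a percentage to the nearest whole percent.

F_rel = 37%

F_rel = (AUC_test/D_test) / (AUC_ref/D_ref)
      = (454.4/200) / (1225/200)
      = 2.272 / 6.125 = 0.3709 = 37.09%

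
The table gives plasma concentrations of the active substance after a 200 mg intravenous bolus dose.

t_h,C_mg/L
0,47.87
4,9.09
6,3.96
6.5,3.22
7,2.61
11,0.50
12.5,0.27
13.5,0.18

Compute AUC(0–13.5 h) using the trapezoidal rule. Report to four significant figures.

Trapezoidal AUC_0→13.5:
  [0→4]: (47.87+9.09)/2 × 4 = 113.92
  [4→6]: (9.09+3.96)/2 × 2 = 13.05
  [6→6.5]: (3.96+3.22)/2 × 0.5 = 1.795
  [6.5→7]: (3.22+2.61)/2 × 0.5 = 1.4575
  [7→11]: (2.61+0.50)/2 × 4 = 6.22
  [11→12.5]: (0.50+0.27)/2 × 1.5 = 0.5775
  [12.5→13.5]: (0.27+0.18)/2 × 1 = 0.225
  Sum = 137.245 mg/L·h

AUC = 137.2 mg/L·h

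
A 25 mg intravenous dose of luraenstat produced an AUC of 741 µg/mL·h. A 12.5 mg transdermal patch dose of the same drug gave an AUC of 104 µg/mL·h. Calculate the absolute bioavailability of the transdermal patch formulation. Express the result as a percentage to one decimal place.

F = (AUC_ev / D_ev) / (AUC_iv / D_iv)
  = (104/12.5) / (741/25)
  = 8.32 / 29.64 = 0.2807
  = 28.07%

F = 28.1%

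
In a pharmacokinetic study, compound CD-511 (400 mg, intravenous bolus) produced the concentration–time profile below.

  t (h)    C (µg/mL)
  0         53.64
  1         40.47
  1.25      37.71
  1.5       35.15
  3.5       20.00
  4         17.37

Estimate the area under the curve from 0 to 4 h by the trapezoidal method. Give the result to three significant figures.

AUC = 130 µg/mL·h

Trapezoidal AUC_0→4:
  [0→1]: (53.64+40.47)/2 × 1 = 47.055
  [1→1.25]: (40.47+37.71)/2 × 0.25 = 9.7725
  [1.25→1.5]: (37.71+35.15)/2 × 0.25 = 9.1075
  [1.5→3.5]: (35.15+20.00)/2 × 2 = 55.15
  [3.5→4]: (20.00+17.37)/2 × 0.5 = 9.3425
  Sum = 130.4275 µg/mL·h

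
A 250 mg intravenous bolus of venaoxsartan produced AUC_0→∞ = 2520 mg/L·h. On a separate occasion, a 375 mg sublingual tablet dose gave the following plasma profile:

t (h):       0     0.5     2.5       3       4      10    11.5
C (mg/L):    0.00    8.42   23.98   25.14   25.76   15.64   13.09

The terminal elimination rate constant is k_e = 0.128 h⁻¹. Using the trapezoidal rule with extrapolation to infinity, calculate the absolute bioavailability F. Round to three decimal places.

F = 0.085

Trapezoidal AUC_0→11.5 (sublingual tablet):
  [0→0.5]: (0.00+8.42)/2 × 0.5 = 2.105
  [0.5→2.5]: (8.42+23.98)/2 × 2 = 32.4
  [2.5→3]: (23.98+25.14)/2 × 0.5 = 12.28
  [3→4]: (25.14+25.76)/2 × 1 = 25.45
  [4→10]: (25.76+15.64)/2 × 6 = 124.2
  [10→11.5]: (15.64+13.09)/2 × 1.5 = 21.5475
  Sum = 217.9825 mg/L·h
Tail: C_last/k_e = 13.09/0.128 = 102.266
AUC_0→∞ (sublingual tablet) = 217.9825 + 102.266 = 320.2485 mg/L·h
F = (AUC_ev/D_ev)/(AUC_iv/D_iv) = (320.2485/375)/(2520/250) = 0.853996/10.08 = 0.0847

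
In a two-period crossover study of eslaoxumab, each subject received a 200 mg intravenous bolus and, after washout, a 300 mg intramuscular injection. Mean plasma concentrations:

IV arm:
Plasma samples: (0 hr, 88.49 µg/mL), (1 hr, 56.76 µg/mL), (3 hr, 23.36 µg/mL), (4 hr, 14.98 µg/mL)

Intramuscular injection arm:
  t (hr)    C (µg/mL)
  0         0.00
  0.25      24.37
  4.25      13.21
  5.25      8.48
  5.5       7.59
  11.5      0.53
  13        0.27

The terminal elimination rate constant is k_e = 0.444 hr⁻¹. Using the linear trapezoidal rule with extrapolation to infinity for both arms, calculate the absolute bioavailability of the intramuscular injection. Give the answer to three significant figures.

F = 0.378

Trapezoidal AUC_0→4 (IV):
  [0→1]: (88.49+56.76)/2 × 1 = 72.625
  [1→3]: (56.76+23.36)/2 × 2 = 80.12
  [3→4]: (23.36+14.98)/2 × 1 = 19.17
  Sum = 171.915 µg/mL·hr
IV tail: 14.98/0.444 = 33.739; AUC_iv,0→∞ = 171.915 + 33.739 = 205.654 µg/mL·hr
Trapezoidal AUC_0→13 (intramuscular injection):
  [0→0.25]: (0.00+24.37)/2 × 0.25 = 3.04625
  [0.25→4.25]: (24.37+13.21)/2 × 4 = 75.16
  [4.25→5.25]: (13.21+8.48)/2 × 1 = 10.845
  [5.25→5.5]: (8.48+7.59)/2 × 0.25 = 2.00875
  [5.5→11.5]: (7.59+0.53)/2 × 6 = 24.36
  [11.5→13]: (0.53+0.27)/2 × 1.5 = 0.6
  Sum = 116.02 µg/mL·hr
intramuscular injection tail: 0.27/0.444 = 0.608; AUC_ev,0→∞ = 116.02 + 0.608 = 116.628 µg/mL·hr
F = (AUC_ev/D_ev)/(AUC_iv/D_iv) = (116.628/300)/(205.654/200) = 0.38876/1.02827 = 0.3781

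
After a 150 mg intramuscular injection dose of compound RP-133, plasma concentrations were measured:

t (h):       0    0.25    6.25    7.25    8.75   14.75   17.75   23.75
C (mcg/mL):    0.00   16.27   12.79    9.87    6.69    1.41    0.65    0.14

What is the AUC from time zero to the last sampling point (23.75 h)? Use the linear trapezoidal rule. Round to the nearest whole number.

AUC = 143 mcg/mL·h

Trapezoidal AUC_0→23.75:
  [0→0.25]: (0.00+16.27)/2 × 0.25 = 2.03375
  [0.25→6.25]: (16.27+12.79)/2 × 6 = 87.18
  [6.25→7.25]: (12.79+9.87)/2 × 1 = 11.33
  [7.25→8.75]: (9.87+6.69)/2 × 1.5 = 12.42
  [8.75→14.75]: (6.69+1.41)/2 × 6 = 24.3
  [14.75→17.75]: (1.41+0.65)/2 × 3 = 3.09
  [17.75→23.75]: (0.65+0.14)/2 × 6 = 2.37
  Sum = 142.72375 mcg/mL·h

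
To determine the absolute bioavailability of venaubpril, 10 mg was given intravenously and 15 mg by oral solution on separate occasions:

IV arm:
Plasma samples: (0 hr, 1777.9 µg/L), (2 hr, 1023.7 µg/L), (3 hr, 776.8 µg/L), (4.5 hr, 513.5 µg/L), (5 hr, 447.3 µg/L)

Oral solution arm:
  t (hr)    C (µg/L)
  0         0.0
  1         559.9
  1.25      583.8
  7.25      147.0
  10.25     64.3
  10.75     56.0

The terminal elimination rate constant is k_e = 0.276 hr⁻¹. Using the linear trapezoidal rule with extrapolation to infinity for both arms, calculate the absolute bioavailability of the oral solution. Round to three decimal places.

F = 0.323

Trapezoidal AUC_0→5 (IV):
  [0→2]: (1777.9+1023.7)/2 × 2 = 2801.6
  [2→3]: (1023.7+776.8)/2 × 1 = 900.25
  [3→4.5]: (776.8+513.5)/2 × 1.5 = 967.725
  [4.5→5]: (513.5+447.3)/2 × 0.5 = 240.2
  Sum = 4909.775 µg/L·hr
IV tail: 447.3/0.276 = 1620.652; AUC_iv,0→∞ = 4909.775 + 1620.652 = 6530.427 µg/L·hr
Trapezoidal AUC_0→10.75 (oral solution):
  [0→1]: (0.0+559.9)/2 × 1 = 279.95
  [1→1.25]: (559.9+583.8)/2 × 0.25 = 142.9625
  [1.25→7.25]: (583.8+147.0)/2 × 6 = 2192.4
  [7.25→10.25]: (147.0+64.3)/2 × 3 = 316.95
  [10.25→10.75]: (64.3+56.0)/2 × 0.5 = 30.075
  Sum = 2962.3375 µg/L·hr
oral solution tail: 56.0/0.276 = 202.899; AUC_ev,0→∞ = 2962.3375 + 202.899 = 3165.2365 µg/L·hr
F = (AUC_ev/D_ev)/(AUC_iv/D_iv) = (3165.2365/15)/(6530.427/10) = 211.016/653.0427 = 0.3231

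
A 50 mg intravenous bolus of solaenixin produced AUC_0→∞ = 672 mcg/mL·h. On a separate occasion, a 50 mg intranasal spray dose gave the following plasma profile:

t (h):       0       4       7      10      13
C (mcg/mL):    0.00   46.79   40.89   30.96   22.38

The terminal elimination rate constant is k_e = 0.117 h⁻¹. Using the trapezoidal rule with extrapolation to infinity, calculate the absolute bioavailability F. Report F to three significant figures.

F = 0.899

Trapezoidal AUC_0→13 (intranasal spray):
  [0→4]: (0.00+46.79)/2 × 4 = 93.58
  [4→7]: (46.79+40.89)/2 × 3 = 131.52
  [7→10]: (40.89+30.96)/2 × 3 = 107.775
  [10→13]: (30.96+22.38)/2 × 3 = 80.01
  Sum = 412.885 mcg/mL·h
Tail: C_last/k_e = 22.38/0.117 = 191.282
AUC_0→∞ (intranasal spray) = 412.885 + 191.282 = 604.167 mcg/mL·h
F = (AUC_ev/D_ev)/(AUC_iv/D_iv) = (604.167/50)/(672/50) = 12.08334/13.44 = 0.8991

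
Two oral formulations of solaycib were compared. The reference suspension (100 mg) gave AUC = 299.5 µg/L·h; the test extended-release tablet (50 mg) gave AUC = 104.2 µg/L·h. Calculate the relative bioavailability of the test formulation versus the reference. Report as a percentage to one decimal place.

F_rel = 69.6%

F_rel = (AUC_test/D_test) / (AUC_ref/D_ref)
      = (104.2/50) / (299.5/100)
      = 2.084 / 2.995 = 0.6958 = 69.58%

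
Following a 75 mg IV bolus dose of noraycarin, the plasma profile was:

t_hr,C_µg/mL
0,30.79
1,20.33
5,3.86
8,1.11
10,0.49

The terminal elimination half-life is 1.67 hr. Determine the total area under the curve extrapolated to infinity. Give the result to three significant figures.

AUC = 84.2 µg/mL·hr

Trapezoidal AUC_0→10:
  [0→1]: (30.79+20.33)/2 × 1 = 25.56
  [1→5]: (20.33+3.86)/2 × 4 = 48.38
  [5→8]: (3.86+1.11)/2 × 3 = 7.455
  [8→10]: (1.11+0.49)/2 × 2 = 1.6
  Sum = 82.995 µg/mL·hr
k_e = ln2 / t½ = 0.693147 / 1.67 = 0.4151 hr^-1
Extrapolated tail: C_last / k_e = 0.49 / 0.4151 = 1.180
AUC_0→∞ = 82.995 + 1.180 = 84.175 µg/mL·hr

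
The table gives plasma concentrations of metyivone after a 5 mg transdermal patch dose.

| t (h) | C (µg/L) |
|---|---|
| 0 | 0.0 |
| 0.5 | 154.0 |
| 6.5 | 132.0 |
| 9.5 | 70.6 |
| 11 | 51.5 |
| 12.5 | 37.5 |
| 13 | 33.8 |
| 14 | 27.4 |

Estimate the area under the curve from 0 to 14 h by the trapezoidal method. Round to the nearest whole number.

AUC = 1407 µg/L·h

Trapezoidal AUC_0→14:
  [0→0.5]: (0.0+154.0)/2 × 0.5 = 38.5
  [0.5→6.5]: (154.0+132.0)/2 × 6 = 858.0
  [6.5→9.5]: (132.0+70.6)/2 × 3 = 303.9
  [9.5→11]: (70.6+51.5)/2 × 1.5 = 91.575
  [11→12.5]: (51.5+37.5)/2 × 1.5 = 66.75
  [12.5→13]: (37.5+33.8)/2 × 0.5 = 17.825
  [13→14]: (33.8+27.4)/2 × 1 = 30.6
  Sum = 1407.15 µg/L·h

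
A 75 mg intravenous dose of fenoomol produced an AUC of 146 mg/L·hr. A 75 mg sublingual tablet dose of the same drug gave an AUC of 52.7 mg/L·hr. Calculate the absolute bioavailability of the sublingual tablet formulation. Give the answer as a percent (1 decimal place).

F = (AUC_ev / D_ev) / (AUC_iv / D_iv)
  = (52.7/75) / (146/75)
  = 0.702667 / 1.94667 = 0.3610
  = 36.10%

F = 36.1%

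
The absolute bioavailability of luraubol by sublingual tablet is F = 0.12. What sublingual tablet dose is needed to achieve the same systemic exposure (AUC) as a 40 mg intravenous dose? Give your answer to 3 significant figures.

For equal systemic exposure: F × D_ev = D_iv
D_ev = D_iv / F = 40 / 0.12 = 333.333 mg

D_sublingual = 333 mg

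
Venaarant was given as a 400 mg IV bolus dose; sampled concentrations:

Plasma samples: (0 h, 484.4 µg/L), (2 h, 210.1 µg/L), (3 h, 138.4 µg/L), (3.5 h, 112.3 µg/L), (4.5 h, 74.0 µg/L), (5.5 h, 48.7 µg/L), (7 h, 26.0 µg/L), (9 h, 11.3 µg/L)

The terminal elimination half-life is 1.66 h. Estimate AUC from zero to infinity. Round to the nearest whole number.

AUC = 1206 µg/L·h

Trapezoidal AUC_0→9:
  [0→2]: (484.4+210.1)/2 × 2 = 694.5
  [2→3]: (210.1+138.4)/2 × 1 = 174.25
  [3→3.5]: (138.4+112.3)/2 × 0.5 = 62.675
  [3.5→4.5]: (112.3+74.0)/2 × 1 = 93.15
  [4.5→5.5]: (74.0+48.7)/2 × 1 = 61.35
  [5.5→7]: (48.7+26.0)/2 × 1.5 = 56.025
  [7→9]: (26.0+11.3)/2 × 2 = 37.3
  Sum = 1179.25 µg/L·h
k_e = ln2 / t½ = 0.693147 / 1.66 = 0.4176 h^-1
Extrapolated tail: C_last / k_e = 11.3 / 0.4176 = 27.059
AUC_0→∞ = 1179.25 + 27.059 = 1206.309 µg/L·h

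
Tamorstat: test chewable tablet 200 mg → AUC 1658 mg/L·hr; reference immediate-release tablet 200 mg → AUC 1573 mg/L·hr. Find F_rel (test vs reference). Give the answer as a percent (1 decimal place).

F_rel = (AUC_test/D_test) / (AUC_ref/D_ref)
      = (1658/200) / (1573/200)
      = 8.29 / 7.865 = 1.0540 = 105.40%

F_rel = 105.4%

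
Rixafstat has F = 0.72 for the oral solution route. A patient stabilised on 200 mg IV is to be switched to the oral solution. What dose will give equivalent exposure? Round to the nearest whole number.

For equal systemic exposure: F × D_ev = D_iv
D_ev = D_iv / F = 200 / 0.72 = 277.778 mg

D_oral = 278 mg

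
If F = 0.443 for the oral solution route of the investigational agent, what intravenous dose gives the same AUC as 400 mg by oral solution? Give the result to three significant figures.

D_iv = 177 mg

Systemic exposure from an extravascular dose = F × D_ev, so the equivalent IV dose is F × D_ev.
D_iv = F × D_ev = 0.443 × 400 = 177.2 mg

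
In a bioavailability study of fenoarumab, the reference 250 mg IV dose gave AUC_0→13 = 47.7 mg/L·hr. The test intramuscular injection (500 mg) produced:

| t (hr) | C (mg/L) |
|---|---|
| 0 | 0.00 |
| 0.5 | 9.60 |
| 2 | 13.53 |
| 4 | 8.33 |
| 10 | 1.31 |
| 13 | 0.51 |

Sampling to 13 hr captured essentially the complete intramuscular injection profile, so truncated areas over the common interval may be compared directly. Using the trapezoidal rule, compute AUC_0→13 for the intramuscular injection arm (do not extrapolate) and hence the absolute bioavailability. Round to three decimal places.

F = 0.768

Trapezoidal AUC_0→13 (intramuscular injection):
  [0→0.5]: (0.00+9.60)/2 × 0.5 = 2.4
  [0.5→2]: (9.60+13.53)/2 × 1.5 = 17.3475
  [2→4]: (13.53+8.33)/2 × 2 = 21.86
  [4→10]: (8.33+1.31)/2 × 6 = 28.92
  [10→13]: (1.31+0.51)/2 × 3 = 2.73
  Sum = 73.2575 mg/L·hr
F = (AUC_ev/D_ev)/(AUC_iv/D_iv) = (73.2575/500)/(47.7/250) = 0.146515/0.1908 = 0.7679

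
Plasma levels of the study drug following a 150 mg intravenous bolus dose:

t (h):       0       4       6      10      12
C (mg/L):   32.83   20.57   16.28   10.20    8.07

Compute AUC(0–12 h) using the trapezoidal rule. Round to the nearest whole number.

AUC = 215 mg/L·h

Trapezoidal AUC_0→12:
  [0→4]: (32.83+20.57)/2 × 4 = 106.8
  [4→6]: (20.57+16.28)/2 × 2 = 36.85
  [6→10]: (16.28+10.20)/2 × 4 = 52.96
  [10→12]: (10.20+8.07)/2 × 2 = 18.27
  Sum = 214.88 mg/L·h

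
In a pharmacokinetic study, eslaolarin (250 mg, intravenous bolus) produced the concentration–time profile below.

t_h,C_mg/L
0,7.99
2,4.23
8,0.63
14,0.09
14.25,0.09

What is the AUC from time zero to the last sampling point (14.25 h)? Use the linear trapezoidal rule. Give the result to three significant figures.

AUC = 29.0 mg/L·h

Trapezoidal AUC_0→14.25:
  [0→2]: (7.99+4.23)/2 × 2 = 12.22
  [2→8]: (4.23+0.63)/2 × 6 = 14.58
  [8→14]: (0.63+0.09)/2 × 6 = 2.16
  [14→14.25]: (0.09+0.09)/2 × 0.25 = 0.0225
  Sum = 28.9825 mg/L·h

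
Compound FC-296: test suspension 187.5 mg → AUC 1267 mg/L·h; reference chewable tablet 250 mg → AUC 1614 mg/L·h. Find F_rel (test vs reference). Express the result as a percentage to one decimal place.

F_rel = (AUC_test/D_test) / (AUC_ref/D_ref)
      = (1267/187.5) / (1614/250)
      = 6.75733 / 6.456 = 1.0467 = 104.67%

F_rel = 104.7%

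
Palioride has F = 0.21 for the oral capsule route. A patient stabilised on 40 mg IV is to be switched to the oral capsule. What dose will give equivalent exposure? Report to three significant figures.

For equal systemic exposure: F × D_ev = D_iv
D_ev = D_iv / F = 40 / 0.21 = 190.476 mg

D_oral = 190 mg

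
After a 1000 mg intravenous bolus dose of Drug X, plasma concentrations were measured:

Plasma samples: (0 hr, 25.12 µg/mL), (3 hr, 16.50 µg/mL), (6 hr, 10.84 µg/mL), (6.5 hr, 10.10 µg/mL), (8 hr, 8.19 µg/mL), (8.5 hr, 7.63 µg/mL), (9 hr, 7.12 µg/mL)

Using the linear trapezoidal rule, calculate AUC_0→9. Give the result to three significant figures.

AUC = 130 µg/mL·hr

Trapezoidal AUC_0→9:
  [0→3]: (25.12+16.50)/2 × 3 = 62.43
  [3→6]: (16.50+10.84)/2 × 3 = 41.01
  [6→6.5]: (10.84+10.10)/2 × 0.5 = 5.235
  [6.5→8]: (10.10+8.19)/2 × 1.5 = 13.7175
  [8→8.5]: (8.19+7.63)/2 × 0.5 = 3.955
  [8.5→9]: (7.63+7.12)/2 × 0.5 = 3.6875
  Sum = 130.035 µg/mL·hr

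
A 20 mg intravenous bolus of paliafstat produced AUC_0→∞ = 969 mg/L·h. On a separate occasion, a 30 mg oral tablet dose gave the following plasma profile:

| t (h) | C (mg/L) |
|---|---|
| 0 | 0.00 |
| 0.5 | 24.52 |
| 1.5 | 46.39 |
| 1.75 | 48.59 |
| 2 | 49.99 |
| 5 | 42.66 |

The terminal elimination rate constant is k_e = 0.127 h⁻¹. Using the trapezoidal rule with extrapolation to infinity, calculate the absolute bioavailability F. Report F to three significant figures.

Trapezoidal AUC_0→5 (oral tablet):
  [0→0.5]: (0.00+24.52)/2 × 0.5 = 6.13
  [0.5→1.5]: (24.52+46.39)/2 × 1 = 35.455
  [1.5→1.75]: (46.39+48.59)/2 × 0.25 = 11.8725
  [1.75→2]: (48.59+49.99)/2 × 0.25 = 12.3225
  [2→5]: (49.99+42.66)/2 × 3 = 138.975
  Sum = 204.755 mg/L·h
Tail: C_last/k_e = 42.66/0.127 = 335.906
AUC_0→∞ (oral tablet) = 204.755 + 335.906 = 540.661 mg/L·h
F = (AUC_ev/D_ev)/(AUC_iv/D_iv) = (540.661/30)/(969/20) = 18.022/48.45 = 0.3720

F = 0.372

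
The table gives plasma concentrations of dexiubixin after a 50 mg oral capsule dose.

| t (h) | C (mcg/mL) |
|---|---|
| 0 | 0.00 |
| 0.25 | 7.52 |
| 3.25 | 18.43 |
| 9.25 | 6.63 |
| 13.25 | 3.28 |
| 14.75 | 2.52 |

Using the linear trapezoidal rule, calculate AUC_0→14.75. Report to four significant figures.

Trapezoidal AUC_0→14.75:
  [0→0.25]: (0.00+7.52)/2 × 0.25 = 0.94
  [0.25→3.25]: (7.52+18.43)/2 × 3 = 38.925
  [3.25→9.25]: (18.43+6.63)/2 × 6 = 75.18
  [9.25→13.25]: (6.63+3.28)/2 × 4 = 19.82
  [13.25→14.75]: (3.28+2.52)/2 × 1.5 = 4.35
  Sum = 139.215 mcg/mL·h

AUC = 139.2 mcg/mL·h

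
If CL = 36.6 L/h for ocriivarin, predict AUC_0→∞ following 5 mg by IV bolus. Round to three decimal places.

AUC = 0.137 mg/L·h

AUC_0→∞ = Dose_iv / CL
        = 5 / 36.6 = 0.136612 mg/L·h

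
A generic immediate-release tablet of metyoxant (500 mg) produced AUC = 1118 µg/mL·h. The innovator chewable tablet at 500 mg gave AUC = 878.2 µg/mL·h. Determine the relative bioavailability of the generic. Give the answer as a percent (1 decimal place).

F_rel = 127.3%

F_rel = (AUC_test/D_test) / (AUC_ref/D_ref)
      = (1118/500) / (878.2/500)
      = 2.236 / 1.7564 = 1.2731 = 127.31%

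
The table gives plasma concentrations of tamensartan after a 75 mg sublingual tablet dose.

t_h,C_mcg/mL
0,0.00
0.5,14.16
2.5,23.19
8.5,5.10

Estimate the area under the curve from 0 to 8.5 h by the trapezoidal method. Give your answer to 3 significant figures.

Trapezoidal AUC_0→8.5:
  [0→0.5]: (0.00+14.16)/2 × 0.5 = 3.54
  [0.5→2.5]: (14.16+23.19)/2 × 2 = 37.35
  [2.5→8.5]: (23.19+5.10)/2 × 6 = 84.87
  Sum = 125.76 mcg/mL·h

AUC = 126 mcg/mL·h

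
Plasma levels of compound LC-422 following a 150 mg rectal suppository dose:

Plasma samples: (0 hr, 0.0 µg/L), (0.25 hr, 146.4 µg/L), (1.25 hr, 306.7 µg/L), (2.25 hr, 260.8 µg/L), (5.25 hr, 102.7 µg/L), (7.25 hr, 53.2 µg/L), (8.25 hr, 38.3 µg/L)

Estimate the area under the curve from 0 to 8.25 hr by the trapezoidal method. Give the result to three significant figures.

AUC = 1280 µg/L·hr

Trapezoidal AUC_0→8.25:
  [0→0.25]: (0.0+146.4)/2 × 0.25 = 18.3
  [0.25→1.25]: (146.4+306.7)/2 × 1 = 226.55
  [1.25→2.25]: (306.7+260.8)/2 × 1 = 283.75
  [2.25→5.25]: (260.8+102.7)/2 × 3 = 545.25
  [5.25→7.25]: (102.7+53.2)/2 × 2 = 155.9
  [7.25→8.25]: (53.2+38.3)/2 × 1 = 45.75
  Sum = 1275.5 µg/L·hr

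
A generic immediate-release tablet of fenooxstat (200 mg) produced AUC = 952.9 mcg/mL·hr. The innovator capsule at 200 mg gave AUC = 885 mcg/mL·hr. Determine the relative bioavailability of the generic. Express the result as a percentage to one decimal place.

F_rel = 107.7%

F_rel = (AUC_test/D_test) / (AUC_ref/D_ref)
      = (952.9/200) / (885/200)
      = 4.7645 / 4.425 = 1.0767 = 107.67%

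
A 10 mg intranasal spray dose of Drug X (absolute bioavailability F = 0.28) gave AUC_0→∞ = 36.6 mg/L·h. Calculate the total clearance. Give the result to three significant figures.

CL = F × Dose / AUC_0→∞
   = 0.28 × 10 / 36.6 = 0.0765027 L/h

CL = 0.0765 L/h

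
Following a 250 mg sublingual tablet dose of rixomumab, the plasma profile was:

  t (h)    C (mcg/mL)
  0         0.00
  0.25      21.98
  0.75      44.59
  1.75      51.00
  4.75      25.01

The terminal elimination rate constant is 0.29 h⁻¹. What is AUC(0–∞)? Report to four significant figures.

AUC = 267.4 mcg/mL·h

Trapezoidal AUC_0→4.75:
  [0→0.25]: (0.00+21.98)/2 × 0.25 = 2.7475
  [0.25→0.75]: (21.98+44.59)/2 × 0.5 = 16.6425
  [0.75→1.75]: (44.59+51.00)/2 × 1 = 47.795
  [1.75→4.75]: (51.00+25.01)/2 × 3 = 114.015
  Sum = 181.2 mcg/mL·h
Extrapolated tail: C_last / k_e = 25.01 / 0.29 = 86.241
AUC_0→∞ = 181.2 + 86.241 = 267.441 mcg/mL·h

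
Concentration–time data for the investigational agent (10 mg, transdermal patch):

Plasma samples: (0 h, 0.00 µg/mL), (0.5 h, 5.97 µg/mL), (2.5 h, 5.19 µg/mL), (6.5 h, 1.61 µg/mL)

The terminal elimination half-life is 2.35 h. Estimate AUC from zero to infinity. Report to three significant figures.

Trapezoidal AUC_0→6.5:
  [0→0.5]: (0.00+5.97)/2 × 0.5 = 1.4925
  [0.5→2.5]: (5.97+5.19)/2 × 2 = 11.16
  [2.5→6.5]: (5.19+1.61)/2 × 4 = 13.6
  Sum = 26.2525 µg/mL·h
k_e = ln2 / t½ = 0.693147 / 2.35 = 0.2950 h^-1
Extrapolated tail: C_last / k_e = 1.61 / 0.295 = 5.458
AUC_0→∞ = 26.2525 + 5.458 = 31.7105 µg/mL·h

AUC = 31.7 µg/mL·h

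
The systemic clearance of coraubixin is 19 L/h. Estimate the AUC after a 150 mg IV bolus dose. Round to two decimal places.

AUC_0→∞ = Dose_iv / CL
        = 150 / 19 = 7.89474 mg/L·h

AUC = 7.89 mg/L·h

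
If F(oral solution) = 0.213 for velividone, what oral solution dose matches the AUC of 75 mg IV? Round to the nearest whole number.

D_oral = 352 mg

For equal systemic exposure: F × D_ev = D_iv
D_ev = D_iv / F = 75 / 0.213 = 352.113 mg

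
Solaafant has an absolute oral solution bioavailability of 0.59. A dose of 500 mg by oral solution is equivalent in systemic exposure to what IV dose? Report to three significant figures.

Systemic exposure from an extravascular dose = F × D_ev, so the equivalent IV dose is F × D_ev.
D_iv = F × D_ev = 0.59 × 500 = 295 mg

D_iv = 295 mg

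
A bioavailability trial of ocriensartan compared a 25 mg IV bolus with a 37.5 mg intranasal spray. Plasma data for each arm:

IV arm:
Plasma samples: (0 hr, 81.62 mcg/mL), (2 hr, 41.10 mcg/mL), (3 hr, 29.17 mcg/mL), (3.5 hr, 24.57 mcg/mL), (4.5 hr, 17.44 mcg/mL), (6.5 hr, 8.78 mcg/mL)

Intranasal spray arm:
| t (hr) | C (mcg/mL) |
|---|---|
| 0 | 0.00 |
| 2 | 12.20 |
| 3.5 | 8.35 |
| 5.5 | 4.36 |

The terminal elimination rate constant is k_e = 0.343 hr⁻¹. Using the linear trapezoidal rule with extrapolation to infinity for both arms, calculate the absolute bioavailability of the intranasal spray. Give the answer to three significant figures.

F = 0.145

Trapezoidal AUC_0→6.5 (IV):
  [0→2]: (81.62+41.10)/2 × 2 = 122.72
  [2→3]: (41.10+29.17)/2 × 1 = 35.135
  [3→3.5]: (29.17+24.57)/2 × 0.5 = 13.435
  [3.5→4.5]: (24.57+17.44)/2 × 1 = 21.005
  [4.5→6.5]: (17.44+8.78)/2 × 2 = 26.22
  Sum = 218.515 mcg/mL·hr
IV tail: 8.78/0.343 = 25.598; AUC_iv,0→∞ = 218.515 + 25.598 = 244.113 mcg/mL·hr
Trapezoidal AUC_0→5.5 (intranasal spray):
  [0→2]: (0.00+12.20)/2 × 2 = 12.2
  [2→3.5]: (12.20+8.35)/2 × 1.5 = 15.4125
  [3.5→5.5]: (8.35+4.36)/2 × 2 = 12.71
  Sum = 40.3225 mcg/mL·hr
intranasal spray tail: 4.36/0.343 = 12.711; AUC_ev,0→∞ = 40.3225 + 12.711 = 53.0335 mcg/mL·hr
F = (AUC_ev/D_ev)/(AUC_iv/D_iv) = (53.0335/37.5)/(244.113/25) = 1.41423/9.76452 = 0.1448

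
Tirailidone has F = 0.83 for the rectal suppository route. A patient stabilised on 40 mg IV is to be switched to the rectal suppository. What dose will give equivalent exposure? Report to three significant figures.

For equal systemic exposure: F × D_ev = D_iv
D_ev = D_iv / F = 40 / 0.83 = 48.1928 mg

D_rectal = 48.2 mg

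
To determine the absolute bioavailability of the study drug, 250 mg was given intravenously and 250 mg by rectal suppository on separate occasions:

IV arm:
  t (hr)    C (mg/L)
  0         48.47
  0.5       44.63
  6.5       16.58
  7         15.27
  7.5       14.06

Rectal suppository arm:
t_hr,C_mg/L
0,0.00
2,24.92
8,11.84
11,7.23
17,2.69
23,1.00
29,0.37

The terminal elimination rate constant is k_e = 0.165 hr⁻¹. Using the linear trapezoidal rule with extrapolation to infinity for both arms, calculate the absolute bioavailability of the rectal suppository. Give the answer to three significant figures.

Trapezoidal AUC_0→7.5 (IV):
  [0→0.5]: (48.47+44.63)/2 × 0.5 = 23.275
  [0.5→6.5]: (44.63+16.58)/2 × 6 = 183.63
  [6.5→7]: (16.58+15.27)/2 × 0.5 = 7.9625
  [7→7.5]: (15.27+14.06)/2 × 0.5 = 7.3325
  Sum = 222.2 mg/L·hr
IV tail: 14.06/0.165 = 85.212; AUC_iv,0→∞ = 222.2 + 85.212 = 307.412 mg/L·hr
Trapezoidal AUC_0→29 (rectal suppository):
  [0→2]: (0.00+24.92)/2 × 2 = 24.92
  [2→8]: (24.92+11.84)/2 × 6 = 110.28
  [8→11]: (11.84+7.23)/2 × 3 = 28.605
  [11→17]: (7.23+2.69)/2 × 6 = 29.76
  [17→23]: (2.69+1.00)/2 × 6 = 11.07
  [23→29]: (1.00+0.37)/2 × 6 = 4.11
  Sum = 208.745 mg/L·hr
rectal suppository tail: 0.37/0.165 = 2.242; AUC_ev,0→∞ = 208.745 + 2.242 = 210.987 mg/L·hr
F = (AUC_ev/D_ev)/(AUC_iv/D_iv) = (210.987/250)/(307.412/250) = 0.843948/1.229648 = 0.6863

F = 0.686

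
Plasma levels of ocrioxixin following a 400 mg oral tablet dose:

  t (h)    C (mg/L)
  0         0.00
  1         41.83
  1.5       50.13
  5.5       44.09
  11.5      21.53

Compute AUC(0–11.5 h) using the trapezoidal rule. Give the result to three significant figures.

Trapezoidal AUC_0→11.5:
  [0→1]: (0.00+41.83)/2 × 1 = 20.915
  [1→1.5]: (41.83+50.13)/2 × 0.5 = 22.99
  [1.5→5.5]: (50.13+44.09)/2 × 4 = 188.44
  [5.5→11.5]: (44.09+21.53)/2 × 6 = 196.86
  Sum = 429.205 mg/L·h

AUC = 429 mg/L·h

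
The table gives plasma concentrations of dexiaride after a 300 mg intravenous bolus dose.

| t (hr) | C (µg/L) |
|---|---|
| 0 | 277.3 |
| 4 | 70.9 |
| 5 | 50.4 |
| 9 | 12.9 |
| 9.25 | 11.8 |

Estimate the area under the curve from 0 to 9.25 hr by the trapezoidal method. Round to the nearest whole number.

AUC = 887 µg/L·hr

Trapezoidal AUC_0→9.25:
  [0→4]: (277.3+70.9)/2 × 4 = 696.4
  [4→5]: (70.9+50.4)/2 × 1 = 60.65
  [5→9]: (50.4+12.9)/2 × 4 = 126.6
  [9→9.25]: (12.9+11.8)/2 × 0.25 = 3.0875
  Sum = 886.7375 µg/L·hr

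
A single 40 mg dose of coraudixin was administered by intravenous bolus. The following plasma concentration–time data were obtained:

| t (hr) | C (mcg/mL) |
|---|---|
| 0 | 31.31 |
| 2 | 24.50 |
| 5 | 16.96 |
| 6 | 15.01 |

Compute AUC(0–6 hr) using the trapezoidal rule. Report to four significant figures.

AUC = 134.0 mcg/mL·hr

Trapezoidal AUC_0→6:
  [0→2]: (31.31+24.50)/2 × 2 = 55.81
  [2→5]: (24.50+16.96)/2 × 3 = 62.19
  [5→6]: (16.96+15.01)/2 × 1 = 15.985
  Sum = 133.985 mcg/mL·hr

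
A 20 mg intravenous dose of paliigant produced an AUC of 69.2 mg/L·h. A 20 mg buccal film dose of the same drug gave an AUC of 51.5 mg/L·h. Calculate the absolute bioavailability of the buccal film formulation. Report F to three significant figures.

F = (AUC_ev / D_ev) / (AUC_iv / D_iv)
  = (51.5/20) / (69.2/20)
  = 2.575 / 3.46 = 0.7442

F = 0.744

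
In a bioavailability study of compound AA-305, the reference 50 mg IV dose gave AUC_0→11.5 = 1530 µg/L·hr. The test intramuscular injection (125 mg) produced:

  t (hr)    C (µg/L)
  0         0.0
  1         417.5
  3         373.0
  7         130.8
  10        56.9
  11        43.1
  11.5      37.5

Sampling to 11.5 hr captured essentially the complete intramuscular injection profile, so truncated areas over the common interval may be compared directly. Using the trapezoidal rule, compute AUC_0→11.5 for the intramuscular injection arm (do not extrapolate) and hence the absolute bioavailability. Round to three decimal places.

F = 0.617

Trapezoidal AUC_0→11.5 (intramuscular injection):
  [0→1]: (0.0+417.5)/2 × 1 = 208.75
  [1→3]: (417.5+373.0)/2 × 2 = 790.5
  [3→7]: (373.0+130.8)/2 × 4 = 1007.6
  [7→10]: (130.8+56.9)/2 × 3 = 281.55
  [10→11]: (56.9+43.1)/2 × 1 = 50.0
  [11→11.5]: (43.1+37.5)/2 × 0.5 = 20.15
  Sum = 2358.55 µg/L·hr
F = (AUC_ev/D_ev)/(AUC_iv/D_iv) = (2358.55/125)/(1530/50) = 18.8684/30.6 = 0.6166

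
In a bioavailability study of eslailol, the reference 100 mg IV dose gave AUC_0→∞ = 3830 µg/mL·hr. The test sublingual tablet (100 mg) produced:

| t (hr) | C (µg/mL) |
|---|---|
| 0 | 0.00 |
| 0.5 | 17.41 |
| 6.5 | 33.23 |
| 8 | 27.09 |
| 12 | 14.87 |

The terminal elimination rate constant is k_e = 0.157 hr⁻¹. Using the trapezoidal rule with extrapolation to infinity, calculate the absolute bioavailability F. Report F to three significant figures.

Trapezoidal AUC_0→12 (sublingual tablet):
  [0→0.5]: (0.00+17.41)/2 × 0.5 = 4.3525
  [0.5→6.5]: (17.41+33.23)/2 × 6 = 151.92
  [6.5→8]: (33.23+27.09)/2 × 1.5 = 45.24
  [8→12]: (27.09+14.87)/2 × 4 = 83.92
  Sum = 285.4325 µg/mL·hr
Tail: C_last/k_e = 14.87/0.157 = 94.713
AUC_0→∞ (sublingual tablet) = 285.4325 + 94.713 = 380.1455 µg/mL·hr
F = (AUC_ev/D_ev)/(AUC_iv/D_iv) = (380.1455/100)/(3830/100) = 3.801455/38.3 = 0.0993

F = 0.0993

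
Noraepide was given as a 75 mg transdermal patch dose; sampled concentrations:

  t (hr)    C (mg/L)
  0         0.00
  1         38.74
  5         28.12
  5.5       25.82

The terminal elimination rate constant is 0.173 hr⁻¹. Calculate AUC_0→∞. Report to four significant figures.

Trapezoidal AUC_0→5.5:
  [0→1]: (0.00+38.74)/2 × 1 = 19.37
  [1→5]: (38.74+28.12)/2 × 4 = 133.72
  [5→5.5]: (28.12+25.82)/2 × 0.5 = 13.485
  Sum = 166.575 mg/L·hr
Extrapolated tail: C_last / k_e = 25.82 / 0.173 = 149.249
AUC_0→∞ = 166.575 + 149.249 = 315.824 mg/L·hr

AUC = 315.8 mg/L·hr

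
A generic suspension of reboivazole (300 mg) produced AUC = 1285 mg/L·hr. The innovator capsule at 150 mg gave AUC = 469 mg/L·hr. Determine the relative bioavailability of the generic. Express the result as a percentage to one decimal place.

F_rel = (AUC_test/D_test) / (AUC_ref/D_ref)
      = (1285/300) / (469/150)
      = 4.28333 / 3.12667 = 1.3699 = 136.99%

F_rel = 137.0%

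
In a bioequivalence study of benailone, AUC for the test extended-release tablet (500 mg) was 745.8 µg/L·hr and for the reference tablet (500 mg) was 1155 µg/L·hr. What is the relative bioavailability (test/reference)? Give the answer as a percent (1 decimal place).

F_rel = (AUC_test/D_test) / (AUC_ref/D_ref)
      = (745.8/500) / (1155/500)
      = 1.4916 / 2.31 = 0.6457 = 64.57%

F_rel = 64.6%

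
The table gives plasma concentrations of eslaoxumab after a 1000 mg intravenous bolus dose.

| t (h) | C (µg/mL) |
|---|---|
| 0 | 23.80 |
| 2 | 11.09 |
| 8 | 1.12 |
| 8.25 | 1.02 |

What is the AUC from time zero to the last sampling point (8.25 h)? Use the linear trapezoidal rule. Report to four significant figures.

AUC = 71.79 µg/mL·h

Trapezoidal AUC_0→8.25:
  [0→2]: (23.80+11.09)/2 × 2 = 34.89
  [2→8]: (11.09+1.12)/2 × 6 = 36.63
  [8→8.25]: (1.12+1.02)/2 × 0.25 = 0.2675
  Sum = 71.7875 µg/mL·h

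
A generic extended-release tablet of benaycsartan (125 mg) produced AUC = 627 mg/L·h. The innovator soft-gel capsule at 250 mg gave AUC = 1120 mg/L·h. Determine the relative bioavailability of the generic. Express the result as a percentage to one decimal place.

F_rel = (AUC_test/D_test) / (AUC_ref/D_ref)
      = (627/125) / (1120/250)
      = 5.016 / 4.48 = 1.1196 = 111.96%

F_rel = 112.0%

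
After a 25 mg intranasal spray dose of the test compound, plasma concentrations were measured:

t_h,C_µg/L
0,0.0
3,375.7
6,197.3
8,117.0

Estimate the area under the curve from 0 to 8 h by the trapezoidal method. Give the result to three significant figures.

AUC = 1740 µg/L·h

Trapezoidal AUC_0→8:
  [0→3]: (0.0+375.7)/2 × 3 = 563.55
  [3→6]: (375.7+197.3)/2 × 3 = 859.5
  [6→8]: (197.3+117.0)/2 × 2 = 314.3
  Sum = 1737.35 µg/L·h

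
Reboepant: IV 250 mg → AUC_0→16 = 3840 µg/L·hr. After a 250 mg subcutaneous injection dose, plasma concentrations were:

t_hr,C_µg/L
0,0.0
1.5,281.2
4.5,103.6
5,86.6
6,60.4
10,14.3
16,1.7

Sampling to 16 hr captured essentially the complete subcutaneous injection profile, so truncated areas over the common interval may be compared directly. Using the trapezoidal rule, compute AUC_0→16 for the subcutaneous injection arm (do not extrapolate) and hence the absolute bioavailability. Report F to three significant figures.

F = 0.288

Trapezoidal AUC_0→16 (subcutaneous injection):
  [0→1.5]: (0.0+281.2)/2 × 1.5 = 210.9
  [1.5→4.5]: (281.2+103.6)/2 × 3 = 577.2
  [4.5→5]: (103.6+86.6)/2 × 0.5 = 47.55
  [5→6]: (86.6+60.4)/2 × 1 = 73.5
  [6→10]: (60.4+14.3)/2 × 4 = 149.4
  [10→16]: (14.3+1.7)/2 × 6 = 48.0
  Sum = 1106.55 µg/L·hr
F = (AUC_ev/D_ev)/(AUC_iv/D_iv) = (1106.55/250)/(3840/250) = 4.4262/15.36 = 0.2882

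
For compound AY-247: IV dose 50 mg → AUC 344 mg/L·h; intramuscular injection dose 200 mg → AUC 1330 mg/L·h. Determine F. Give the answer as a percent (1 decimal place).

F = (AUC_ev / D_ev) / (AUC_iv / D_iv)
  = (1330/200) / (344/50)
  = 6.65 / 6.88 = 0.9666
  = 96.66%

F = 96.7%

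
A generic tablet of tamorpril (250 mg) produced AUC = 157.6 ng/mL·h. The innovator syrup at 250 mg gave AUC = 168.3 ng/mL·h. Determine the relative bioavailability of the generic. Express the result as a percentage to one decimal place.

F_rel = (AUC_test/D_test) / (AUC_ref/D_ref)
      = (157.6/250) / (168.3/250)
      = 0.6304 / 0.6732 = 0.9364 = 93.64%

F_rel = 93.6%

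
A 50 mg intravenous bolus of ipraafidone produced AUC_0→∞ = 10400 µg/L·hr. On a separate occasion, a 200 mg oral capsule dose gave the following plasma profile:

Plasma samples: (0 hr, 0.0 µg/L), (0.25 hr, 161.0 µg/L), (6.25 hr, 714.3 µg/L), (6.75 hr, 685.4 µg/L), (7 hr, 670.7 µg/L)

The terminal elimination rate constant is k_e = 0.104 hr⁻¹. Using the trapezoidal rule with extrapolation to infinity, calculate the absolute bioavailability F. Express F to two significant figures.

F = 0.23

Trapezoidal AUC_0→7 (oral capsule):
  [0→0.25]: (0.0+161.0)/2 × 0.25 = 20.125
  [0.25→6.25]: (161.0+714.3)/2 × 6 = 2625.9
  [6.25→6.75]: (714.3+685.4)/2 × 0.5 = 349.925
  [6.75→7]: (685.4+670.7)/2 × 0.25 = 169.5125
  Sum = 3165.4625 µg/L·hr
Tail: C_last/k_e = 670.7/0.104 = 6449.038
AUC_0→∞ (oral capsule) = 3165.4625 + 6449.038 = 9614.5005 µg/L·hr
F = (AUC_ev/D_ev)/(AUC_iv/D_iv) = (9614.5005/200)/(10400/50) = 48.0725/208 = 0.2311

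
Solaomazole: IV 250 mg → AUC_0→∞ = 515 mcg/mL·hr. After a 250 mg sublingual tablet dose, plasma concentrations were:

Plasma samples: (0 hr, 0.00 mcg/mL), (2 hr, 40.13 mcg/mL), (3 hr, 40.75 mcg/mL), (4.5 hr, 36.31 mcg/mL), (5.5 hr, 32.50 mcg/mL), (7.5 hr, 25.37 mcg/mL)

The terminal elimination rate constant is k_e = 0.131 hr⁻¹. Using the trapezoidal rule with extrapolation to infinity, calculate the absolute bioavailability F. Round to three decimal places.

F = 0.824

Trapezoidal AUC_0→7.5 (sublingual tablet):
  [0→2]: (0.00+40.13)/2 × 2 = 40.13
  [2→3]: (40.13+40.75)/2 × 1 = 40.44
  [3→4.5]: (40.75+36.31)/2 × 1.5 = 57.795
  [4.5→5.5]: (36.31+32.50)/2 × 1 = 34.405
  [5.5→7.5]: (32.50+25.37)/2 × 2 = 57.87
  Sum = 230.64 mcg/mL·hr
Tail: C_last/k_e = 25.37/0.131 = 193.664
AUC_0→∞ (sublingual tablet) = 230.64 + 193.664 = 424.304 mcg/mL·hr
F = (AUC_ev/D_ev)/(AUC_iv/D_iv) = (424.304/250)/(515/250) = 1.697216/2.06 = 0.8239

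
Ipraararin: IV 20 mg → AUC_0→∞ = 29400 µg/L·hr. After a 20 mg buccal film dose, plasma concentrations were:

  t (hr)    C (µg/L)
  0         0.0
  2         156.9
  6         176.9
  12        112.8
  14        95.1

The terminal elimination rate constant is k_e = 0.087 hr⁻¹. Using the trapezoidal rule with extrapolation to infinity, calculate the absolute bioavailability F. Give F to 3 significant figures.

F = 0.102

Trapezoidal AUC_0→14 (buccal film):
  [0→2]: (0.0+156.9)/2 × 2 = 156.9
  [2→6]: (156.9+176.9)/2 × 4 = 667.6
  [6→12]: (176.9+112.8)/2 × 6 = 869.1
  [12→14]: (112.8+95.1)/2 × 2 = 207.9
  Sum = 1901.5 µg/L·hr
Tail: C_last/k_e = 95.1/0.087 = 1093.103
AUC_0→∞ (buccal film) = 1901.5 + 1093.103 = 2994.603 µg/L·hr
F = (AUC_ev/D_ev)/(AUC_iv/D_iv) = (2994.603/20)/(29400/20) = 149.73015/1470 = 0.1019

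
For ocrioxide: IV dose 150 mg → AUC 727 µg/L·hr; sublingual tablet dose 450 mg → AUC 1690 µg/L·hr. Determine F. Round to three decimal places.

F = 0.775

F = (AUC_ev / D_ev) / (AUC_iv / D_iv)
  = (1690/450) / (727/150)
  = 3.75556 / 4.84667 = 0.7749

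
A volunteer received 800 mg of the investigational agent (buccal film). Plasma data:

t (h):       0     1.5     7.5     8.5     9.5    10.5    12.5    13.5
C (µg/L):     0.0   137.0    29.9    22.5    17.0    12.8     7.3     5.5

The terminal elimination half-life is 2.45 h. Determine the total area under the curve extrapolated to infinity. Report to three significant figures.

Trapezoidal AUC_0→13.5:
  [0→1.5]: (0.0+137.0)/2 × 1.5 = 102.75
  [1.5→7.5]: (137.0+29.9)/2 × 6 = 500.7
  [7.5→8.5]: (29.9+22.5)/2 × 1 = 26.2
  [8.5→9.5]: (22.5+17.0)/2 × 1 = 19.75
  [9.5→10.5]: (17.0+12.8)/2 × 1 = 14.9
  [10.5→12.5]: (12.8+7.3)/2 × 2 = 20.1
  [12.5→13.5]: (7.3+5.5)/2 × 1 = 6.4
  Sum = 690.8 µg/L·h
k_e = ln2 / t½ = 0.693147 / 2.45 = 0.2829 h^-1
Extrapolated tail: C_last / k_e = 5.5 / 0.2829 = 19.441
AUC_0→∞ = 690.8 + 19.441 = 710.241 µg/L·h

AUC = 710 µg/L·h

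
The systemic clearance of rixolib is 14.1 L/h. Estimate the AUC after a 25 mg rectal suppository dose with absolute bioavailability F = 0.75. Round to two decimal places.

AUC = 1.33 mg/L·h

AUC_0→∞ = F × Dose / CL
        = 0.75 × 25 / 14.1 = 1.32979 mg/L·h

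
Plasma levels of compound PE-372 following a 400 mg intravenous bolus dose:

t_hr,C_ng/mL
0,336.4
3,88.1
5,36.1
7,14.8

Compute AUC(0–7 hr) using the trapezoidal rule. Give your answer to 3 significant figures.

Trapezoidal AUC_0→7:
  [0→3]: (336.4+88.1)/2 × 3 = 636.75
  [3→5]: (88.1+36.1)/2 × 2 = 124.2
  [5→7]: (36.1+14.8)/2 × 2 = 50.9
  Sum = 811.85 ng/mL·hr

AUC = 812 ng/mL·hr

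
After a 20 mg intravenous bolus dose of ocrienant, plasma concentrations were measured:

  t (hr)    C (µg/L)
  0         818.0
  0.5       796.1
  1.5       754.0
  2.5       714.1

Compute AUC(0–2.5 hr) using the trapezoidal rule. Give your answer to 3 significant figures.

AUC = 1910 µg/L·hr

Trapezoidal AUC_0→2.5:
  [0→0.5]: (818.0+796.1)/2 × 0.5 = 403.525
  [0.5→1.5]: (796.1+754.0)/2 × 1 = 775.05
  [1.5→2.5]: (754.0+714.1)/2 × 1 = 734.05
  Sum = 1912.625 µg/L·hr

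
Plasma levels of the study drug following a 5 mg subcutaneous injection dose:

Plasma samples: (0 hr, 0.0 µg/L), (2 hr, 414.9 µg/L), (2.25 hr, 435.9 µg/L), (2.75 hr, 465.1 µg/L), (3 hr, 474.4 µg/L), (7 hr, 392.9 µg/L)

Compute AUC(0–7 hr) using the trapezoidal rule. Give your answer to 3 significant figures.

AUC = 2600 µg/L·hr

Trapezoidal AUC_0→7:
  [0→2]: (0.0+414.9)/2 × 2 = 414.9
  [2→2.25]: (414.9+435.9)/2 × 0.25 = 106.35
  [2.25→2.75]: (435.9+465.1)/2 × 0.5 = 225.25
  [2.75→3]: (465.1+474.4)/2 × 0.25 = 117.4375
  [3→7]: (474.4+392.9)/2 × 4 = 1734.6
  Sum = 2598.5375 µg/L·hr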